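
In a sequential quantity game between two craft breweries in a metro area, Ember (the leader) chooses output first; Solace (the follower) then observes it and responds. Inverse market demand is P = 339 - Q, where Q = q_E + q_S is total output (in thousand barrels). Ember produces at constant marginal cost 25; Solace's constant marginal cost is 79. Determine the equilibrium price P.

The follower Solace best-responds to any q_E: π_S = (339 - Q)q_S - 79q_S.
Follower FOC: 260 - q_E - 2q_S = 0, so q_S(q_E) = (260 - q_E)/2.
Ember substitutes q_S(q_E) into its own profit: π_E = q_E(339 - q_E - (260 - q_E)/2) - 25q_E = (209 - (1/2)q_E)q_E - 25q_E.
Maximising: ∂π_E/∂q_E = 184 - q_E = 0, giving q_E = 184.
Then q_S = (260 - 184)/2 = 38.
Total output Q = 222, so price P = 339 - 222 = 117.

117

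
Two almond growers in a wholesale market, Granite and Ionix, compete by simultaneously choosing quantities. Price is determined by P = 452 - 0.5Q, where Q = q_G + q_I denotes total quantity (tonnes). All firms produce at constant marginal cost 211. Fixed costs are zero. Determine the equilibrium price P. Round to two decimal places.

A representative firm's profit is π_i = q_i(452 - 0.5Q) - 211q_i.
First-order condition (treating rivals' output as given): 241 - q_i - (1/2)q_j = 0.
By symmetry each firm produces the same amount; substituting q_j = q_i yields q_i = 241/(3/2) = 482/3.
Total output Q = 964/3, so price P = 452 - (1/2)·(964/3) = 874/3.

291.33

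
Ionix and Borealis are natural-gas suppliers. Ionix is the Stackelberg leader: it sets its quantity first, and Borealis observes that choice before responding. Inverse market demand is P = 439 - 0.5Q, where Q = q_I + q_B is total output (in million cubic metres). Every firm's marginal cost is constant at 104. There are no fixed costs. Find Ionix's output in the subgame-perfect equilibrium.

335

The follower Borealis best-responds to any q_I: π_B = (439 - 0.5Q)q_B - 104q_B.
Setting the follower's marginal profit to zero, 335 - (1/2)q_I - q_B = 0, i.e. q_B = (335 - (1/2)q_I).
The leader anticipates this reaction. Substituting into P = 439 - 0.5Q gives P = 543/2 - (1/4)q_I, so π_I = (543/2 - (1/4)q_I)q_I - 104q_I.
Maximising: ∂π_I/∂q_I = 335/2 - (1/2)q_I = 0, giving q_I = 335.
Then q_B = (335 - (1/2)·335) = 335/2.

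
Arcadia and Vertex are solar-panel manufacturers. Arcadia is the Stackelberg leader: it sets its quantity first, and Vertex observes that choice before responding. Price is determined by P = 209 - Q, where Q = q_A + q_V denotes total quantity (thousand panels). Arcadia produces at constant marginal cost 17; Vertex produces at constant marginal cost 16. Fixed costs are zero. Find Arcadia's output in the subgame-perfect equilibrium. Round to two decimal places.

The follower Vertex best-responds to any q_A: π_V = (209 - Q)q_V - 16q_V.
∂π_V/∂q_V = 193 - q_A - 2q_V = 0 gives the reaction function q_V = (193 - q_A)/2.
Arcadia substitutes q_V(q_A) into its own profit: π_A = q_A(209 - q_A - (193 - q_A)/2) - 17q_A = (225/2 - (1/2)q_A)q_A - 17q_A.
Leader FOC: 191/2 - q_A = 0, so q_A = 191/2.
Then q_V = (193 - 191/2)/2 = 195/4.

95.50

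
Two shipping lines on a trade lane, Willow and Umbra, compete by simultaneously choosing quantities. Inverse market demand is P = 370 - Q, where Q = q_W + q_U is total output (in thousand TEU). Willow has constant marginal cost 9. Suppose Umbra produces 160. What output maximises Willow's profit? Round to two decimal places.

100.50

With the rival's output fixed at 160, Willow's profit is π_W = (370 - 160 - q_W)q_W - (9q_W) = (210 - q_W)q_W - (9q_W).
∂π_W/∂q_W = 201 - 2q_W = 0, so q_W = 201/2.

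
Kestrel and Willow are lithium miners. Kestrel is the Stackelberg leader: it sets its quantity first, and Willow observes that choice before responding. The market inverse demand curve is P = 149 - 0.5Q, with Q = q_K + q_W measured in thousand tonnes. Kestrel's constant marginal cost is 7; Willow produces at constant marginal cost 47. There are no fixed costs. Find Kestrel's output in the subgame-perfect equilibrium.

182

Solve by backward induction. Given q_K, the follower Willow maximises π_W = (149 - (1/2)q_K - (1/2)q_W)q_W - 47q_W.
Setting the follower's marginal profit to zero, 102 - (1/2)q_K - q_W = 0, i.e. q_W = (102 - (1/2)q_K).
The leader anticipates this reaction. Substituting into P = 149 - 0.5Q gives P = 98 - (1/4)q_K, so π_K = (98 - (1/4)q_K)q_K - 7q_K.
The leader's first-order condition 91 - (1/2)q_K = 0 yields q_K = 182.
Then q_W = (102 - (1/2)·182) = 11.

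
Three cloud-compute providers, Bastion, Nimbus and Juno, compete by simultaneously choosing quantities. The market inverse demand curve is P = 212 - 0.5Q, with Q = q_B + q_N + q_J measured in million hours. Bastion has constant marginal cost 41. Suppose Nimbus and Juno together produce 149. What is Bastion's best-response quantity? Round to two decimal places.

96.50

With rivals' combined output fixed at 149, Bastion's profit is π_B = (212 - (1/2)·149 - (1/2)q_B)q_B - (41q_B) = (275/2 - (1/2)q_B)q_B - (41q_B).
∂π_B/∂q_B = 193/2 - q_B = 0, so q_B = 193/2.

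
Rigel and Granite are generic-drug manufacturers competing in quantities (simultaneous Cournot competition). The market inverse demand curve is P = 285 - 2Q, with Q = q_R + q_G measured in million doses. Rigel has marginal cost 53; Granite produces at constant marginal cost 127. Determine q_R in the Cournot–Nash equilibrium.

51

Rigel's profit: π_R = (285 - 2Q)q_R - (53q_R). Setting ∂π_R/∂q_R = 0: 232 - 4q_R - 2(q_G) = 0.
Granite's first-order condition: 158 - 4q_G - 2(q_R) = 0.
So q_R = (232 - 2q_G)/4 and q_G = (158 - 2q_R)/4.
Substituting one into the other gives q_R = 51 and q_G = 14.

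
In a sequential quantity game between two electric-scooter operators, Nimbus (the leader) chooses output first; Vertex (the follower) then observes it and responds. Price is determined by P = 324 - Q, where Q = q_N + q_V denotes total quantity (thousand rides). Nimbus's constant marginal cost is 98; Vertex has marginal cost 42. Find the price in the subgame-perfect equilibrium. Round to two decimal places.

Solve by backward induction. Given q_N, the follower Vertex maximises π_V = (324 - q_N - q_V)q_V - 42q_V.
Setting the follower's marginal profit to zero, 282 - q_N - 2q_V = 0, i.e. q_V = (282 - q_N)/2.
The leader anticipates this reaction. Substituting into P = 324 - Q gives P = 183 - (1/2)q_N, so π_N = (183 - (1/2)q_N)q_N - 98q_N.
The leader's first-order condition 85 - q_N = 0 yields q_N = 85.
Then q_V = (282 - 85)/2 = 197/2.
Total output Q = 367/2, so price P = 324 - 367/2 = 281/2.

140.50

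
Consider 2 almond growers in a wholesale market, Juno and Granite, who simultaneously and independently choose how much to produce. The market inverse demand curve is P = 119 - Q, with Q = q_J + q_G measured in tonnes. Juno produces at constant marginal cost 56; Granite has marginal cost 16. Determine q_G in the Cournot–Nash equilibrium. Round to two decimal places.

47.67

Juno's profit: π_J = (119 - Q)q_J - (56q_J). Setting ∂π_J/∂q_J = 0: 63 - 2q_J - (q_G) = 0.
Granite's first-order condition: 103 - 2q_G - (q_J) = 0.
So q_J = (63 - q_G)/2 and q_G = (103 - q_J)/2.
Substituting one into the other gives q_J = 23/3 and q_G = 143/3.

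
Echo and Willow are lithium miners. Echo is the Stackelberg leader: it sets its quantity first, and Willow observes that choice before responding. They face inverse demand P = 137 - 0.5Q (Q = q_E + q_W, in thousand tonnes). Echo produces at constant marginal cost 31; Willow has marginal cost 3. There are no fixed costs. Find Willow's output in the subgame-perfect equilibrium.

95

The follower Willow best-responds to any q_E: π_W = (137 - 0.5Q)q_W - 3q_W.
Setting the follower's marginal profit to zero, 134 - (1/2)q_E - q_W = 0, i.e. q_W = (134 - (1/2)q_E).
Echo substitutes q_W(q_E) into its own profit: π_E = q_E(137 - (1/2)q_E - (134 - (1/2)q_E)/2) - 31q_E = (70 - (1/4)q_E)q_E - 31q_E.
Leader FOC: 39 - (1/2)q_E = 0, so q_E = 78.
Then q_W = (134 - (1/2)·78) = 95.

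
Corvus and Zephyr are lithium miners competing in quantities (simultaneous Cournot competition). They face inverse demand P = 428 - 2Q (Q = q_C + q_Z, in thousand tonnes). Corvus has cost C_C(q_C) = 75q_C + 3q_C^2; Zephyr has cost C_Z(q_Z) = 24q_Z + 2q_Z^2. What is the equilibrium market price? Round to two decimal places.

287.21

Corvus's profit: π_C = (428 - 2Q)q_C - (75q_C + 3q_C²). Setting ∂π_C/∂q_C = 0: 353 - 10q_C - 2(q_Z) = 0.
Zephyr's profit: π_Z = (428 - 2Q)q_Z - (24q_Z + 2q_Z²). Setting ∂π_Z/∂q_Z = 0: 404 - 8q_Z - 2(q_C) = 0.
Rearranging gives the reaction functions q_C = (353 - 2q_Z)/10 and q_Z = (404 - 2q_C)/8.
Substituting one into the other gives q_C = 504/19 and q_Z = 1667/38.
Total output Q = 70.3947, so price P = 428 - 2·70.3947 = 287.2105.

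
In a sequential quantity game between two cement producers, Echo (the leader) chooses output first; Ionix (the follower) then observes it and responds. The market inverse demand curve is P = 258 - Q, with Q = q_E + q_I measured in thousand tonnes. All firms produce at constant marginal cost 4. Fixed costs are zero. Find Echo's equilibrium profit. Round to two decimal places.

The follower Ionix best-responds to any q_E: π_I = (258 - Q)q_I - 4q_I.
∂π_I/∂q_I = 254 - q_E - 2q_I = 0 gives the reaction function q_I = (254 - q_E)/2.
Echo substitutes q_I(q_E) into its own profit: π_E = q_E(258 - q_E - (254 - q_E)/2) - 4q_E = (131 - (1/2)q_E)q_E - 4q_E.
Leader FOC: 127 - q_E = 0, so q_E = 127.
Then q_I = (254 - 127)/2 = 127/2.
Price P = 258 - 381/2 = 135/2.
Echo's profit: (135/2 - 4)·127 = 8064.5000.

8064.50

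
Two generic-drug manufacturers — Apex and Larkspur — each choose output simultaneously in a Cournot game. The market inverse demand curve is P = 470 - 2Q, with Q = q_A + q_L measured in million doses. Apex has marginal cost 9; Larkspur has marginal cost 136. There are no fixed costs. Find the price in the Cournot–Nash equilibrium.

205

Apex's profit: π_A = (470 - 2Q)q_A - (9q_A). Setting ∂π_A/∂q_A = 0: 461 - 4q_A - 2(q_L) = 0.
Larkspur's first-order condition: 334 - 4q_L - 2(q_A) = 0.
Best responses: q_A = (461 - 2q_L)/4, q_L = (334 - 2q_A)/4.
Substituting one into the other gives q_A = 98 and q_L = 69/2.
Total output Q = 265/2, so price P = 470 - 2·(265/2) = 205.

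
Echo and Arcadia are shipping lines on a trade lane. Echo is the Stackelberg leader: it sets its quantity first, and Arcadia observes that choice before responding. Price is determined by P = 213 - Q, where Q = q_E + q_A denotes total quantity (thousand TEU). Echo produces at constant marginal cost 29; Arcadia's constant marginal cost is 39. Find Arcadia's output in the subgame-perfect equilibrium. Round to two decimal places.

38.50

The follower Arcadia best-responds to any q_E: π_A = (213 - Q)q_A - 39q_A.
Setting the follower's marginal profit to zero, 174 - q_E - 2q_A = 0, i.e. q_A = (174 - q_E)/2.
The leader anticipates this reaction. Substituting into P = 213 - Q gives P = 126 - (1/2)q_E, so π_E = (126 - (1/2)q_E)q_E - 29q_E.
Leader FOC: 97 - q_E = 0, so q_E = 97.
Then q_A = (174 - 97)/2 = 77/2.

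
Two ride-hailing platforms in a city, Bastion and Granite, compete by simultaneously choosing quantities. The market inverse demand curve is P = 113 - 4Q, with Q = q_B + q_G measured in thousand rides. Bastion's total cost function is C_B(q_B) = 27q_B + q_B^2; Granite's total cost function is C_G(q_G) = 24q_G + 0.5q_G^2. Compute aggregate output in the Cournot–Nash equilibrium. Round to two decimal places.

Bastion's profit: π_B = (113 - 4Q)q_B - (27q_B + q_B²). Setting ∂π_B/∂q_B = 0: 86 - 10q_B - 4(q_G) = 0.
Granite's profit: π_G = (113 - 4Q)q_G - (24q_G + (1/2)q_G²). Setting ∂π_G/∂q_G = 0: 89 - 9q_G - 4(q_B) = 0.
Best responses: q_B = (86 - 4q_G)/10, q_G = (89 - 4q_B)/9.
Substituting one into the other gives q_B = 209/37 and q_G = 273/37.
Total output Q = 209/37 + 273/37 = 482/37.

13.03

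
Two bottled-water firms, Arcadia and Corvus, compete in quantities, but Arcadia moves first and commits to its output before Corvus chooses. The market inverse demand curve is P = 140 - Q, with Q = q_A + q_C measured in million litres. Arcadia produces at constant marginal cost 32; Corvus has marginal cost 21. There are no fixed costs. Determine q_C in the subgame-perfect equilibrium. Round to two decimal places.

Solve by backward induction. Given q_A, the follower Corvus maximises π_C = (140 - q_A - q_C)q_C - 21q_C.
∂π_C/∂q_C = 119 - q_A - 2q_C = 0 gives the reaction function q_C = (119 - q_A)/2.
Arcadia substitutes q_C(q_A) into its own profit: π_A = q_A(140 - q_A - (119 - q_A)/2) - 32q_A = (161/2 - (1/2)q_A)q_A - 32q_A.
The leader's first-order condition 97/2 - q_A = 0 yields q_A = 97/2.
Then q_C = (119 - 97/2)/2 = 141/4.

35.25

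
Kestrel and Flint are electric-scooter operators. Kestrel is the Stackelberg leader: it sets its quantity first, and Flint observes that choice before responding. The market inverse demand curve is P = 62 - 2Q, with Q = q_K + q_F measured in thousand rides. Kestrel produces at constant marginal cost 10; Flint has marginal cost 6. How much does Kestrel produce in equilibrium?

The follower Flint best-responds to any q_K: π_F = (62 - 2Q)q_F - 6q_F.
Setting the follower's marginal profit to zero, 56 - 2q_K - 4q_F = 0, i.e. q_F = (56 - 2q_K)/4.
Kestrel substitutes q_F(q_K) into its own profit: π_K = q_K(62 - 2q_K - (56 - 2q_K)/2) - 10q_K = (34 - q_K)q_K - 10q_K.
The leader's first-order condition 24 - 2q_K = 0 yields q_K = 12.
Then q_F = (56 - 2·12)/4 = 8.

12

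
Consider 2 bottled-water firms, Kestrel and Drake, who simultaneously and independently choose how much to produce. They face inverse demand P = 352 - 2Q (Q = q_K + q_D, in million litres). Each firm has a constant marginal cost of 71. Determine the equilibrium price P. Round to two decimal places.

A representative firm's profit is π_i = q_i(352 - 2Q) - 71q_i.
Setting ∂π_i/∂q_i = 0 with rivals' quantities fixed: 281 - 4q_i - 2q_j = 0.
With identical firms every q_j equals q_i, so q_j = q_i and 281 = 6q_i, giving q_i = 281/6.
Total output Q = 281/3, so price P = 352 - 2·(281/3) = 494/3.

164.67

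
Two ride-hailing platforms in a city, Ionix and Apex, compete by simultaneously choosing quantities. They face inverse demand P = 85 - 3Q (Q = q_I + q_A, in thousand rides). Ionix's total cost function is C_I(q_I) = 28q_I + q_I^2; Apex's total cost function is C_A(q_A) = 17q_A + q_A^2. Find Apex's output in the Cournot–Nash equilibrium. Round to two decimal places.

Ionix's profit: π_I = (85 - 3Q)q_I - (28q_I + q_I²). Setting ∂π_I/∂q_I = 0: 57 - 8q_I - 3(q_A) = 0.
Apex's profit: π_A = (85 - 3Q)q_A - (17q_A + q_A²). Setting ∂π_A/∂q_A = 0: 68 - 8q_A - 3(q_I) = 0.
Best responses: q_I = (57 - 3q_A)/8, q_A = (68 - 3q_I)/8.
Solving the pair: q_I = 252/55, q_A = 373/55.

6.78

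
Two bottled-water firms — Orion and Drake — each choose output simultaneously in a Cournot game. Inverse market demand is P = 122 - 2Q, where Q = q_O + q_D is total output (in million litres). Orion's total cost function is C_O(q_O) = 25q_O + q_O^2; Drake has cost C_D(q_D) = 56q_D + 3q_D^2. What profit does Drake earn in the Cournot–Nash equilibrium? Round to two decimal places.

65.06

Orion's profit: π_O = (122 - 2Q)q_O - (25q_O + q_O²). Setting ∂π_O/∂q_O = 0: 97 - 6q_O - 2(q_D) = 0.
Drake's first-order condition: 66 - 10q_D - 2(q_O) = 0.
Rearranging gives the reaction functions q_O = (97 - 2q_D)/6 and q_D = (66 - 2q_O)/10.
Substituting one into the other gives q_O = 419/28 and q_D = 101/28.
Price P = 122 - 2·(130/7) = 594/7.
Drake's profit: (594/7)·(101/28) - 56·(101/28) - 3(101/28)² = 65.0574.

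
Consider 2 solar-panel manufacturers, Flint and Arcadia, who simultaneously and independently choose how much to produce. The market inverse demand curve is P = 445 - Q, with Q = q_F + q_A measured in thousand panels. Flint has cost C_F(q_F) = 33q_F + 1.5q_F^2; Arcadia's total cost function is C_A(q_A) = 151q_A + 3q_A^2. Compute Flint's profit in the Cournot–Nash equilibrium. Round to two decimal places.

14812.63

Flint's profit: π_F = (445 - Q)q_F - (33q_F + (3/2)q_F²). Setting ∂π_F/∂q_F = 0: 412 - 5q_F - (q_A) = 0.
Arcadia's first-order condition: 294 - 8q_A - (q_F) = 0.
Best responses: q_F = (412 - q_A)/5, q_A = (294 - q_F)/8.
Solving the pair: q_F = 76.9744, q_A = 1058/39.
Price P = 445 - 104.1026 = 340.8974.
Flint's profit: 340.8974·76.9744 - 33·76.9744 - (3/2)·76.9744² = 14812.6298.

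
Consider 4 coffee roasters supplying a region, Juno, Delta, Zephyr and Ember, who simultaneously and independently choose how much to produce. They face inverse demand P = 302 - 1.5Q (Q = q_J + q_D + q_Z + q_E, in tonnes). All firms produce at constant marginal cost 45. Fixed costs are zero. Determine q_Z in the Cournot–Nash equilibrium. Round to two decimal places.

34.27

Each firm earns π_i = (302 - 1.5Q)q_i - 45q_i.
Setting ∂π_i/∂q_i = 0 with rivals' quantities fixed: 257 - 3q_i - (3/2)·Σ_{j≠i} q_j = 0.
With identical firms every q_j equals q_i, so Σ_{j≠i} q_j = 3q_i and 257 = (15/2)q_i, giving q_i = 514/15.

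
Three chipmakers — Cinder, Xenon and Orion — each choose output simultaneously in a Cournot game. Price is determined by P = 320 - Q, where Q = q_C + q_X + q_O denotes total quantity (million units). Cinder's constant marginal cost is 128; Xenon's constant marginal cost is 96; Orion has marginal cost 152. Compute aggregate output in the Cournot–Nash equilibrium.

146

Cinder's profit: π_C = (320 - Q)q_C - (128q_C). Setting ∂π_C/∂q_C = 0: 192 - 2q_C - (q_X + q_O) = 0.
Xenon's first-order condition: 224 - 2q_X - (q_C + q_O) = 0.
Orion's first-order condition: 168 - 2q_O - (q_C + q_X) = 0.
Summing all 3 equations gives 584 − 4Q = 0, hence Q = 146.
Back-substituting: q_C = (192 − 146) = 46, q_X = (224 − 146) = 78, q_O = (168 − 146) = 22.
Total output Q = 46 + 78 + 22 = 146.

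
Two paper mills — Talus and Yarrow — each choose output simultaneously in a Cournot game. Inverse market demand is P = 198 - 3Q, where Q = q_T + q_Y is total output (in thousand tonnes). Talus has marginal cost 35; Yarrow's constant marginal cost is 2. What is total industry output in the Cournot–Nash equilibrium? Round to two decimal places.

Talus's profit: π_T = (198 - 3Q)q_T - (35q_T). Setting ∂π_T/∂q_T = 0: 163 - 6q_T - 3(q_Y) = 0.
Yarrow's profit: π_Y = (198 - 3Q)q_Y - (2q_Y). Setting ∂π_Y/∂q_Y = 0: 196 - 6q_Y - 3(q_T) = 0.
Best responses: q_T = (163 - 3q_Y)/6, q_Y = (196 - 3q_T)/6.
Substituting one into the other gives q_T = 130/9 and q_Y = 229/9.
Total output Q = 130/9 + 229/9 = 359/9.

39.89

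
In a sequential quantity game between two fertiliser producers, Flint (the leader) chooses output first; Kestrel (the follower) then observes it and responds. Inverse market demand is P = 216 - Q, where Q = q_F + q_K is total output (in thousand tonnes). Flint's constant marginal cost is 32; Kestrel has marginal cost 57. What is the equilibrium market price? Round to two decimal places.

Solve by backward induction. Given q_F, the follower Kestrel maximises π_K = (216 - q_F - q_K)q_K - 57q_K.
Setting the follower's marginal profit to zero, 159 - q_F - 2q_K = 0, i.e. q_K = (159 - q_F)/2.
Flint substitutes q_K(q_F) into its own profit: π_F = q_F(216 - q_F - (159 - q_F)/2) - 32q_F = (273/2 - (1/2)q_F)q_F - 32q_F.
Maximising: ∂π_F/∂q_F = 209/2 - q_F = 0, giving q_F = 209/2.
Then q_K = (159 - 209/2)/2 = 109/4.
Total output Q = 527/4, so price P = 216 - 527/4 = 337/4.

84.25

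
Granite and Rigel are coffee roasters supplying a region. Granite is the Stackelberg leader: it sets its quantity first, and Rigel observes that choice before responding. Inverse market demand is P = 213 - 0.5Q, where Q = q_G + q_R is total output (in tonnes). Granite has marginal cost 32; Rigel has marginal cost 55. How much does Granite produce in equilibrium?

204

The follower Rigel best-responds to any q_G: π_R = (213 - 0.5Q)q_R - 55q_R.
∂π_R/∂q_R = 158 - (1/2)q_G - q_R = 0 gives the reaction function q_R = (158 - (1/2)q_G).
The leader anticipates this reaction. Substituting into P = 213 - 0.5Q gives P = 134 - (1/4)q_G, so π_G = (134 - (1/4)q_G)q_G - 32q_G.
The leader's first-order condition 102 - (1/2)q_G = 0 yields q_G = 204.
Then q_R = (158 - (1/2)·204) = 56.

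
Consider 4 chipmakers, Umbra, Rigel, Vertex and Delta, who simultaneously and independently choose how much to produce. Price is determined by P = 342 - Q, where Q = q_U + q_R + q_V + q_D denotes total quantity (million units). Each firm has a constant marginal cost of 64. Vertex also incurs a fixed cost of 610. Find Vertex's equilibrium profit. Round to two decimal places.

2481.36

Each firm earns π_i = (342 - Q)q_i - 64q_i.
Setting ∂π_i/∂q_i = 0 with rivals' quantities fixed: 278 - 2q_i - Σ_{j≠i} q_j = 0.
With identical firms every q_j equals q_i, so Σ_{j≠i} q_j = 3q_i and 278 = 5q_i, giving q_i = 278/5.
Price P = 342 - 1112/5 = 598/5.
Vertex's profit: (598/5 - 64)·(278/5) - 610 = 2481.3600.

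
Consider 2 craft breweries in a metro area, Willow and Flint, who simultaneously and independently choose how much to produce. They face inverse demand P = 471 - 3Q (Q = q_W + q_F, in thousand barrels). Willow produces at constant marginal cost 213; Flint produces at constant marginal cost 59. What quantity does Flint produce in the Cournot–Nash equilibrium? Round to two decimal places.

Willow's profit: π_W = (471 - 3Q)q_W - (213q_W). Setting ∂π_W/∂q_W = 0: 258 - 6q_W - 3(q_F) = 0.
Flint's profit: π_F = (471 - 3Q)q_F - (59q_F). Setting ∂π_F/∂q_F = 0: 412 - 6q_F - 3(q_W) = 0.
Best responses: q_W = (258 - 3q_F)/6, q_F = (412 - 3q_W)/6.
Solving the pair: q_W = 104/9, q_F = 566/9.

62.89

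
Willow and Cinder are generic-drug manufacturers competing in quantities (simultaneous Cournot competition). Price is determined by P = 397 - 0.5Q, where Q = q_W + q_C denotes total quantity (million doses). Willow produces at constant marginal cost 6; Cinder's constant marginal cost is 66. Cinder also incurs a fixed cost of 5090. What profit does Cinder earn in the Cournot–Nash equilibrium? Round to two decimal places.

Willow's profit: π_W = (397 - 0.5Q)q_W - (6q_W). Setting ∂π_W/∂q_W = 0: 391 - q_W - (1/2)(q_C) = 0.
Cinder's profit: π_C = (397 - 0.5Q)q_C - (66q_C). Setting ∂π_C/∂q_C = 0: 331 - q_C - (1/2)(q_W) = 0.
Rearranging gives the reaction functions q_W = (391 - (1/2)q_C) and q_C = (331 - (1/2)q_W).
Substituting one into the other gives q_W = 902/3 and q_C = 542/3.
Price P = 397 - (1/2)·(1444/3) = 469/3.
Cinder's profit: (469/3 - 66)·(542/3) - 5090 = 11230.2222.

11230.22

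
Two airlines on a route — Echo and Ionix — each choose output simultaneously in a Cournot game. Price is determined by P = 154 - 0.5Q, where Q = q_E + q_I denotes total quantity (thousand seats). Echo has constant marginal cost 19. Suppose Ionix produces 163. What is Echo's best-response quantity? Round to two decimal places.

With the rival's output fixed at 163, Echo's profit is π_E = (154 - (1/2)·163 - (1/2)q_E)q_E - (19q_E) = (145/2 - (1/2)q_E)q_E - (19q_E).
∂π_E/∂q_E = 107/2 - q_E = 0, so q_E = 107/2.

53.50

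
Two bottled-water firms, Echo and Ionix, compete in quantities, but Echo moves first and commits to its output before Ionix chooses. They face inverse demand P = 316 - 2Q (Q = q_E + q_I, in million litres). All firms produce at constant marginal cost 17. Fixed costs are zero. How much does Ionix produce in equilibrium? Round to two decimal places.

37.38

Solve by backward induction. Given q_E, the follower Ionix maximises π_I = (316 - 2q_E - 2q_I)q_I - 17q_I.
∂π_I/∂q_I = 299 - 2q_E - 4q_I = 0 gives the reaction function q_I = (299 - 2q_E)/4.
Echo substitutes q_I(q_E) into its own profit: π_E = q_E(316 - 2q_E - (299 - 2q_E)/2) - 17q_E = (333/2 - q_E)q_E - 17q_E.
The leader's first-order condition 299/2 - 2q_E = 0 yields q_E = 299/4.
Then q_I = (299 - 2·(299/4))/4 = 299/8.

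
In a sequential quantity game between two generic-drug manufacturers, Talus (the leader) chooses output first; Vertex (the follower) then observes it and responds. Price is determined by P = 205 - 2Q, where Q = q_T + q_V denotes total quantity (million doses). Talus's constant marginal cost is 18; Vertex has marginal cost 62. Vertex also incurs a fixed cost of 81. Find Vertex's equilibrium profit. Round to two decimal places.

13.53

Solve by backward induction. Given q_T, the follower Vertex maximises π_V = (205 - 2q_T - 2q_V)q_V - 62q_V.
Setting the follower's marginal profit to zero, 143 - 2q_T - 4q_V = 0, i.e. q_V = (143 - 2q_T)/4.
Talus substitutes q_V(q_T) into its own profit: π_T = q_T(205 - 2q_T - (143 - 2q_T)/2) - 18q_T = (267/2 - q_T)q_T - 18q_T.
Maximising: ∂π_T/∂q_T = 231/2 - 2q_T = 0, giving q_T = 231/4.
Then q_V = (143 - 2·(231/4))/4 = 55/8.
Price P = 205 - 2·(517/8) = 303/4.
Vertex's profit: (303/4 - 62)·(55/8) - 81 = 433/32.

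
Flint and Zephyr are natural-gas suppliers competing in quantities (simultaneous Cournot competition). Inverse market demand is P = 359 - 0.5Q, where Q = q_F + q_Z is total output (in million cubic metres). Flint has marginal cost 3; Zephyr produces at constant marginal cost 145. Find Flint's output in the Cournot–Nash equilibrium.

332

Flint's profit: π_F = (359 - 0.5Q)q_F - (3q_F). Setting ∂π_F/∂q_F = 0: 356 - q_F - (1/2)(q_Z) = 0.
Zephyr's first-order condition: 214 - q_Z - (1/2)(q_F) = 0.
Best responses: q_F = (356 - (1/2)q_Z), q_Z = (214 - (1/2)q_F).
Solving the pair: q_F = 332, q_Z = 48.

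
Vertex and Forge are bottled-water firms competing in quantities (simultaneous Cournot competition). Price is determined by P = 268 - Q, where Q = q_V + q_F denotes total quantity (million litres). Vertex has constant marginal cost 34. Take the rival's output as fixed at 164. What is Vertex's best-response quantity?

35

With the rival's output fixed at 164, Vertex's profit is π_V = (268 - 164 - q_V)q_V - (34q_V) = (104 - q_V)q_V - (34q_V).
∂π_V/∂q_V = 70 - 2q_V = 0, so q_V = 35.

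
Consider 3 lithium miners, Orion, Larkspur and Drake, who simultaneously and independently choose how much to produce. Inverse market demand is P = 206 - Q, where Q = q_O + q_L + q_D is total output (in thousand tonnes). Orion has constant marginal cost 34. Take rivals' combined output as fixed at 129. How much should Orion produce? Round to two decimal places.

21.50

With rivals' combined output fixed at 129, Orion's profit is π_O = (206 - 129 - q_O)q_O - (34q_O) = (77 - q_O)q_O - (34q_O).
∂π_O/∂q_O = 43 - 2q_O = 0, so q_O = 43/2.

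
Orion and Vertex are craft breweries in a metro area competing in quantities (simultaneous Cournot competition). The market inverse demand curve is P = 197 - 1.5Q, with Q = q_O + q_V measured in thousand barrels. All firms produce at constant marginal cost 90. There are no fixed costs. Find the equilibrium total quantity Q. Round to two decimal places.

47.56

A representative firm's profit is π_i = q_i(197 - 1.5Q) - 90q_i.
Setting ∂π_i/∂q_i = 0 with rivals' quantities fixed: 107 - 3q_i - (3/2)q_j = 0.
By symmetry each firm produces the same amount; substituting q_j = q_i yields q_i = 107/(9/2) = 214/9.
Total output Q = 214/9 + 214/9 = 428/9.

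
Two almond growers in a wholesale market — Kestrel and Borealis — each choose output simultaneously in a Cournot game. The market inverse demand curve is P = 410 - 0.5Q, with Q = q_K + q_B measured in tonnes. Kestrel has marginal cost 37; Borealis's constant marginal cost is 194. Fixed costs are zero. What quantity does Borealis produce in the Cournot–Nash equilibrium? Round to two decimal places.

Kestrel's profit: π_K = (410 - 0.5Q)q_K - (37q_K). Setting ∂π_K/∂q_K = 0: 373 - q_K - (1/2)(q_B) = 0.
Borealis's first-order condition: 216 - q_B - (1/2)(q_K) = 0.
Best responses: q_K = (373 - (1/2)q_B), q_B = (216 - (1/2)q_K).
Solving the pair: q_K = 1060/3, q_B = 118/3.

39.33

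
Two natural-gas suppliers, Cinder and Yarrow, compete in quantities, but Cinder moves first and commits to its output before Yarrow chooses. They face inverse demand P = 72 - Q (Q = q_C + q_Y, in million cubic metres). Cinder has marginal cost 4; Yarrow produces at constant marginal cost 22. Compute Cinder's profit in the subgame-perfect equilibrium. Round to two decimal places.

Solve by backward induction. Given q_C, the follower Yarrow maximises π_Y = (72 - q_C - q_Y)q_Y - 22q_Y.
Setting the follower's marginal profit to zero, 50 - q_C - 2q_Y = 0, i.e. q_Y = (50 - q_C)/2.
Cinder substitutes q_Y(q_C) into its own profit: π_C = q_C(72 - q_C - (50 - q_C)/2) - 4q_C = (47 - (1/2)q_C)q_C - 4q_C.
Maximising: ∂π_C/∂q_C = 43 - q_C = 0, giving q_C = 43.
Then q_Y = (50 - 43)/2 = 7/2.
Price P = 72 - 93/2 = 51/2.
Cinder's profit: (51/2 - 4)·43 = 1849/2.

924.50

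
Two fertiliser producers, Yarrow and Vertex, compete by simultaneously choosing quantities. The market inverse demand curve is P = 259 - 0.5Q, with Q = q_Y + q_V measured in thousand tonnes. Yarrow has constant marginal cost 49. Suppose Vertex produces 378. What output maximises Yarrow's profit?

21

With the rival's output fixed at 378, Yarrow's profit is π_Y = (259 - (1/2)·378 - (1/2)q_Y)q_Y - (49q_Y) = (70 - (1/2)q_Y)q_Y - (49q_Y).
∂π_Y/∂q_Y = 21 - q_Y = 0, so q_Y = 21.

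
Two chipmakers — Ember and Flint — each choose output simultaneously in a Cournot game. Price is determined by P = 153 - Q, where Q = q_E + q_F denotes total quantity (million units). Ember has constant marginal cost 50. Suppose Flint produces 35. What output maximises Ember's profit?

34

With the rival's output fixed at 35, Ember's profit is π_E = (153 - 35 - q_E)q_E - (50q_E) = (118 - q_E)q_E - (50q_E).
∂π_E/∂q_E = 68 - 2q_E = 0, so q_E = 34.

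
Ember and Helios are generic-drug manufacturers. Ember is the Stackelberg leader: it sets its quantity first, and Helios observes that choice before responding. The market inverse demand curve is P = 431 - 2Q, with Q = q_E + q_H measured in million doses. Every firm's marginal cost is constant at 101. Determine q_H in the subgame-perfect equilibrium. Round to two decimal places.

The follower Helios best-responds to any q_E: π_H = (431 - 2Q)q_H - 101q_H.
∂π_H/∂q_H = 330 - 2q_E - 4q_H = 0 gives the reaction function q_H = (330 - 2q_E)/4.
The leader anticipates this reaction. Substituting into P = 431 - 2Q gives P = 266 - q_E, so π_E = (266 - q_E)q_E - 101q_E.
Leader FOC: 165 - 2q_E = 0, so q_E = 165/2.
Then q_H = (330 - 2·(165/2))/4 = 165/4.

41.25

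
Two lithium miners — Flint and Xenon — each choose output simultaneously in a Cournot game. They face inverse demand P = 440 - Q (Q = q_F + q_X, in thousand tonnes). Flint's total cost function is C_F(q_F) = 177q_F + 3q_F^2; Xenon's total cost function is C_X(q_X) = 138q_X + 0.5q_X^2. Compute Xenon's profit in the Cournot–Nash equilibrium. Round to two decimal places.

13143.88

Flint's profit: π_F = (440 - Q)q_F - (177q_F + 3q_F²). Setting ∂π_F/∂q_F = 0: 263 - 8q_F - (q_X) = 0.
Xenon's first-order condition: 302 - 3q_X - (q_F) = 0.
Best responses: q_F = (263 - q_X)/8, q_X = (302 - q_F)/3.
Substituting one into the other gives q_F = 487/23 and q_X = 93.6087.
Price P = 440 - 114.7826 = 325.2174.
Xenon's profit: 325.2174·93.6087 - 138·93.6087 - (1/2)·93.6087² = 13143.8819.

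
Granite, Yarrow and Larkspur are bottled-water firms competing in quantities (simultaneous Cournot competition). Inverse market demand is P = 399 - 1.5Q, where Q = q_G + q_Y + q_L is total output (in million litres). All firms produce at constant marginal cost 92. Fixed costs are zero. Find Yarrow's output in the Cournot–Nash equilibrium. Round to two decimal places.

A representative firm's profit is π_i = q_i(399 - 1.5Q) - 92q_i.
First-order condition (treating rivals' output as given): 307 - 3q_i - (3/2)·Σ_{j≠i} q_j = 0.
By symmetry each firm produces the same amount; substituting Σ_{j≠i} q_j = 2q_i yields q_i = 307/6.

51.17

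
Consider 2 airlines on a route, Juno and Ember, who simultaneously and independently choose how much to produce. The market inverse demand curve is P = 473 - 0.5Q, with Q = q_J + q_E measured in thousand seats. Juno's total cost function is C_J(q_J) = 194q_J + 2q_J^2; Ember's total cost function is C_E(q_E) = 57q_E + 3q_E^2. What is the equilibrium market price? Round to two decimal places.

419.97

Juno's profit: π_J = (473 - 0.5Q)q_J - (194q_J + 2q_J²). Setting ∂π_J/∂q_J = 0: 279 - 5q_J - (1/2)(q_E) = 0.
Ember's profit: π_E = (473 - 0.5Q)q_E - (57q_E + 3q_E²). Setting ∂π_E/∂q_E = 0: 416 - 7q_E - (1/2)(q_J) = 0.
Best responses: q_J = (279 - (1/2)q_E)/5, q_E = (416 - (1/2)q_J)/7.
Substituting one into the other gives q_J = 50.2158 and q_E = 55.8417.
Total output Q = 106.0576, so price P = 473 - (1/2)·106.0576 = 419.9712.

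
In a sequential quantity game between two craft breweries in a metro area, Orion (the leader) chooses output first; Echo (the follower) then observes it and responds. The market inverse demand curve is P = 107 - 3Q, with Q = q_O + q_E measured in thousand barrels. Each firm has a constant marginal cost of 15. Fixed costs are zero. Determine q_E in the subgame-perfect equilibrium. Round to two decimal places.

7.67

The follower Echo best-responds to any q_O: π_E = (107 - 3Q)q_E - 15q_E.
∂π_E/∂q_E = 92 - 3q_O - 6q_E = 0 gives the reaction function q_E = (92 - 3q_O)/6.
Orion substitutes q_E(q_O) into its own profit: π_O = q_O(107 - 3q_O - (92 - 3q_O)/2) - 15q_O = (61 - (3/2)q_O)q_O - 15q_O.
Leader FOC: 46 - 3q_O = 0, so q_O = 46/3.
Then q_E = (92 - 3·(46/3))/6 = 23/3.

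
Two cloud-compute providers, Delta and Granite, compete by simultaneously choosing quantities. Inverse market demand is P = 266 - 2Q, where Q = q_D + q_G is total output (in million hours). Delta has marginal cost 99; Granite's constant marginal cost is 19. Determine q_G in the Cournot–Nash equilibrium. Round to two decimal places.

Delta's profit: π_D = (266 - 2Q)q_D - (99q_D). Setting ∂π_D/∂q_D = 0: 167 - 4q_D - 2(q_G) = 0.
Granite's first-order condition: 247 - 4q_G - 2(q_D) = 0.
Rearranging gives the reaction functions q_D = (167 - 2q_G)/4 and q_G = (247 - 2q_D)/4.
Substituting one into the other gives q_D = 29/2 and q_G = 109/2.

54.50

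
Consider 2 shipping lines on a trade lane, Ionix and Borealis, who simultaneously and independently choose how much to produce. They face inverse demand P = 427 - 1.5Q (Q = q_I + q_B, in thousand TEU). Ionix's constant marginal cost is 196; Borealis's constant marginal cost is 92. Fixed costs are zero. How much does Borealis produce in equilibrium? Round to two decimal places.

97.56

Ionix's profit: π_I = (427 - 1.5Q)q_I - (196q_I). Setting ∂π_I/∂q_I = 0: 231 - 3q_I - (3/2)(q_B) = 0.
Borealis's first-order condition: 335 - 3q_B - (3/2)(q_I) = 0.
So q_I = (231 - (3/2)q_B)/3 and q_B = (335 - (3/2)q_I)/3.
Solving the pair: q_I = 254/9, q_B = 878/9.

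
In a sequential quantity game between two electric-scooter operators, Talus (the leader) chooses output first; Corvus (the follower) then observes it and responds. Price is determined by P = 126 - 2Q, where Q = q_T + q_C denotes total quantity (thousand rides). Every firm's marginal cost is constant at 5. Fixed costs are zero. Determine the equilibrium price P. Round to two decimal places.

35.25

Solve by backward induction. Given q_T, the follower Corvus maximises π_C = (126 - 2q_T - 2q_C)q_C - 5q_C.
∂π_C/∂q_C = 121 - 2q_T - 4q_C = 0 gives the reaction function q_C = (121 - 2q_T)/4.
The leader anticipates this reaction. Substituting into P = 126 - 2Q gives P = 131/2 - q_T, so π_T = (131/2 - q_T)q_T - 5q_T.
The leader's first-order condition 121/2 - 2q_T = 0 yields q_T = 121/4.
Then q_C = (121 - 2·(121/4))/4 = 121/8.
Total output Q = 363/8, so price P = 126 - 2·(363/8) = 141/4.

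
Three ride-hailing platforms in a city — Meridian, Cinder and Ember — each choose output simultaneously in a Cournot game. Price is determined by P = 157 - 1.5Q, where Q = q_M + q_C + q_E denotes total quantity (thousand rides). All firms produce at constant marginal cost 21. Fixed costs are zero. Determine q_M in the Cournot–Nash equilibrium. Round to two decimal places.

22.67

Each firm earns π_i = (157 - 1.5Q)q_i - 21q_i.
First-order condition (treating rivals' output as given): 136 - 3q_i - (3/2)·Σ_{j≠i} q_j = 0.
With identical firms every q_j equals q_i, so Σ_{j≠i} q_j = 2q_i and 136 = 6q_i, giving q_i = 68/3.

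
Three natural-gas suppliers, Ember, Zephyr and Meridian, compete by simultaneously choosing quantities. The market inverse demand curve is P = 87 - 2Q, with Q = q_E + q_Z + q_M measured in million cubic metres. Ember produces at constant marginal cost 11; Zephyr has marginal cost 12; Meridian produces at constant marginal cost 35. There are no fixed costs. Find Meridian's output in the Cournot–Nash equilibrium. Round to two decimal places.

Ember's profit: π_E = (87 - 2Q)q_E - (11q_E). Setting ∂π_E/∂q_E = 0: 76 - 4q_E - 2(q_Z + q_M) = 0.
Zephyr's first-order condition: 75 - 4q_Z - 2(q_E + q_M) = 0.
Meridian's first-order condition: 52 - 4q_M - 2(q_E + q_Z) = 0.
Adding the 3 first-order conditions: 203 − 8Q = 0, so Q = 203/8.
Back-substituting: q_E = (76 − 203/4)/2 = 101/8, q_Z = (75 − 203/4)/2 = 97/8, q_M = (52 − 203/4)/2 = 5/8.

0.63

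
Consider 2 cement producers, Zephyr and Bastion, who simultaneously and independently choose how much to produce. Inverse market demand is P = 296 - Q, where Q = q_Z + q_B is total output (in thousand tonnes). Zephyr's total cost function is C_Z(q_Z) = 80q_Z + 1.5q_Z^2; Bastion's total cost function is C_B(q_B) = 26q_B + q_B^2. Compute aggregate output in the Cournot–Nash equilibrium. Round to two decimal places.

90.95

Zephyr's profit: π_Z = (296 - Q)q_Z - (80q_Z + (3/2)q_Z²). Setting ∂π_Z/∂q_Z = 0: 216 - 5q_Z - (q_B) = 0.
Bastion's first-order condition: 270 - 4q_B - (q_Z) = 0.
Best responses: q_Z = (216 - q_B)/5, q_B = (270 - q_Z)/4.
Substituting one into the other gives q_Z = 594/19 and q_B = 1134/19.
Total output Q = 594/19 + 1134/19 = 1728/19.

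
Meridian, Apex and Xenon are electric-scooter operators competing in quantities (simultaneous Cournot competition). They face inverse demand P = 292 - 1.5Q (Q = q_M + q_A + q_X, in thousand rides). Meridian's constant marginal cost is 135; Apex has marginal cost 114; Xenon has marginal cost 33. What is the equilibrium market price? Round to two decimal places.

Meridian's profit: π_M = (292 - 1.5Q)q_M - (135q_M). Setting ∂π_M/∂q_M = 0: 157 - 3q_M - (3/2)(q_A + q_X) = 0.
Apex's profit: π_A = (292 - 1.5Q)q_A - (114q_A). Setting ∂π_A/∂q_A = 0: 178 - 3q_A - (3/2)(q_M + q_X) = 0.
Xenon's first-order condition: 259 - 3q_X - (3/2)(q_M + q_A) = 0.
Adding the 3 first-order conditions: 594 − 6Q = 0, so Q = 99.
Back-substituting: q_M = (157 − 297/2)/(3/2) = 17/3, q_A = (178 − 297/2)/(3/2) = 59/3, q_X = (259 − 297/2)/(3/2) = 221/3.
Total output Q = 99, so price P = 292 - (3/2)·99 = 287/2.

143.50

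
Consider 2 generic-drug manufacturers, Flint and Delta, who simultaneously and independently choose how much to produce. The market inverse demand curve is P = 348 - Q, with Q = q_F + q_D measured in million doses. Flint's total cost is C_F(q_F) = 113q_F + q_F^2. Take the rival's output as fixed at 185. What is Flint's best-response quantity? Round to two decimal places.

12.50

With the rival's output fixed at 185, Flint's profit is π_F = (348 - 185 - q_F)q_F - (113q_F + q_F²) = (163 - q_F)q_F - (113q_F + q_F²).
∂π_F/∂q_F = 50 - 4q_F = 0, so q_F = 25/2.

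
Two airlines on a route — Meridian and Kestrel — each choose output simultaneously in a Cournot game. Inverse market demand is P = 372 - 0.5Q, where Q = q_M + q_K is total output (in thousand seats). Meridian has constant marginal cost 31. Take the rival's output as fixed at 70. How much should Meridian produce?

With the rival's output fixed at 70, Meridian's profit is π_M = (372 - (1/2)·70 - (1/2)q_M)q_M - (31q_M) = (337 - (1/2)q_M)q_M - (31q_M).
∂π_M/∂q_M = 306 - q_M = 0, so q_M = 306.

306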